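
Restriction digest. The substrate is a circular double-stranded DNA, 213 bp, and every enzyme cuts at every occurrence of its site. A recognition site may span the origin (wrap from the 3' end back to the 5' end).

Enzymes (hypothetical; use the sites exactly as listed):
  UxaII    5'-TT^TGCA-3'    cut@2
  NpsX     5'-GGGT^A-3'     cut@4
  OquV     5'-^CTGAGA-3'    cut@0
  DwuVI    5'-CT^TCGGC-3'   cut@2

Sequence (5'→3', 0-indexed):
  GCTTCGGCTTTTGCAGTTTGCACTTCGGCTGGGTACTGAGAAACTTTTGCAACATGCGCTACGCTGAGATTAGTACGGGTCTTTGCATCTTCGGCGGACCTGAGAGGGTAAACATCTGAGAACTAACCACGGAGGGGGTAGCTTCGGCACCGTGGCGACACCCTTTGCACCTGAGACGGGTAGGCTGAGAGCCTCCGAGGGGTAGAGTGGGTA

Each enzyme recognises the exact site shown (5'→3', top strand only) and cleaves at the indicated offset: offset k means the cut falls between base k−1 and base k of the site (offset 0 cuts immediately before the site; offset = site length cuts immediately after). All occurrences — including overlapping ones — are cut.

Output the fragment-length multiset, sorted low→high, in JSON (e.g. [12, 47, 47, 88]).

[1,3,4,4,5,6,6,7,7,8,9,9,10,10,11,12,16,19,20,22,24]

Per-enzyme occurrences:
  UxaII (TTTGCA, off=2): starts [9, 16, 45, 81, 163] → cuts [11, 18, 47, 83, 165]
  NpsX (GGGTA, off=4): starts [30, 105, 135, 177, 199, 208] → cuts [34, 109, 139, 181, 203, 212]
  OquV (CTGAGA, off=0): starts [35, 63, 99, 115, 170, 184] → cuts [35, 63, 99, 115, 170, 184]
  DwuVI (CTTCGGC, off=2): starts [1, 22, 88, 141] → cuts [3, 24, 90, 143]

All cut coordinates (distinct, sorted): [3, 11, 18, 24, 34, 35, 47, 63, 83, 90, 99, 109, 115, 139, 143, 165, 170, 181, 184, 203, 212]

Fragments:
  3→11: 8 bp
  11→18: 7 bp
  18→24: 6 bp
  24→34: 10 bp
  34→35: 1 bp
  35→47: 12 bp
  47→63: 16 bp
  63→83: 20 bp
  83→90: 7 bp
  90→99: 9 bp
  99→109: 10 bp
  109→115: 6 bp
  115→139: 24 bp
  139→143: 4 bp
  143→165: 22 bp
  165→170: 5 bp
  170→181: 11 bp
  181→184: 3 bp
  184→203: 19 bp
  203→212: 9 bp
  212→3 (wrap): 213-212+3 = 4 bp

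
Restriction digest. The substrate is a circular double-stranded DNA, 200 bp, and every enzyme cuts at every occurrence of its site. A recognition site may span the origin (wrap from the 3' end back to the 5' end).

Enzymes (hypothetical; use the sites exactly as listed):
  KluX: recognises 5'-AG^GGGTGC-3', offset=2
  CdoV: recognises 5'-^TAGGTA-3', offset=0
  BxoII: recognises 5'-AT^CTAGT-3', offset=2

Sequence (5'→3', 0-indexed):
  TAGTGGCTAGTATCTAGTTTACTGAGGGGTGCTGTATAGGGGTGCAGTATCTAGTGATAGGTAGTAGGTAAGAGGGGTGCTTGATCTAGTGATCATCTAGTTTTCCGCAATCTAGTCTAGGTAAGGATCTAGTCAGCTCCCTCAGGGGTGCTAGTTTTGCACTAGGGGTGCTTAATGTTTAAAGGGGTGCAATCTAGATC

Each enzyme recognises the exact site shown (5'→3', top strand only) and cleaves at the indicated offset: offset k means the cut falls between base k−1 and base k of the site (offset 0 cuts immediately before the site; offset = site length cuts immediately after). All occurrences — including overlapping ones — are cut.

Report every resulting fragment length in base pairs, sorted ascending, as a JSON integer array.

[6,7,7,10,11,11,11,11,13,13,14,15,15,17,19,20]

Scan for sites:
  KluX (AGGGGTGC, off=2): starts [24, 37, 72, 143, 163, 182] → cuts [26, 39, 74, 145, 165, 184]
  CdoV (TAGGTA, off=0): starts [57, 64, 117] → cuts [57, 64, 117]
  BxoII (ATCTAGT, off=2): starts [11, 48, 83, 94, 109, 126, 197] → cuts [13, 50, 85, 96, 111, 128, 199]

All cut coordinates (distinct, sorted): [13, 26, 39, 50, 57, 64, 74, 85, 96, 111, 117, 128, 145, 165, 184, 199]

Fragment lengths:
  13→26: 13 bp
  26→39: 13 bp
  39→50: 11 bp
  50→57: 7 bp
  57→64: 7 bp
  64→74: 10 bp
  74→85: 11 bp
  85→96: 11 bp
  96→111: 15 bp
  111→117: 6 bp
  117→128: 11 bp
  128→145: 17 bp
  145→165: 20 bp
  165→184: 19 bp
  184→199: 15 bp
  199→13 (wrap): 200-199+13 = 14 bp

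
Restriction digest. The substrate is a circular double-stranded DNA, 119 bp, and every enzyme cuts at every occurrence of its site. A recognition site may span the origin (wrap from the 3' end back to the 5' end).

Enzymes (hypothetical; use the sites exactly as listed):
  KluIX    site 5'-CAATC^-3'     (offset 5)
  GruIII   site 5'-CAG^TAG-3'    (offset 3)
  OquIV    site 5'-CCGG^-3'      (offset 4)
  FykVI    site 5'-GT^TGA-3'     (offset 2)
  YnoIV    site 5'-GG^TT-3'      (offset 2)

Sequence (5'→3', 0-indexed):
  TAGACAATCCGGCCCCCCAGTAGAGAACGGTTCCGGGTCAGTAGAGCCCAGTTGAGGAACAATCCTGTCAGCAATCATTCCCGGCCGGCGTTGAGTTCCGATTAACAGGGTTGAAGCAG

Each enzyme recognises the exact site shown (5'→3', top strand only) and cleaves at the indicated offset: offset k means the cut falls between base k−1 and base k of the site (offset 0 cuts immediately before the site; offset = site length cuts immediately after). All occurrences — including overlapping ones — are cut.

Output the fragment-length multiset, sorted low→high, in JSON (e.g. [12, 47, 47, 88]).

[1,3,3,4,5,6,8,8,8,9,10,11,12,12,19]

Scan for sites:
  KluIX CAATC/5: at [4, 59, 71] ⇒ [9, 64, 76]
  GruIII CAGTAG/3: at [17, 38, 116] ⇒ [0, 20, 41]
  OquIV CCGG/4: at [8, 32, 80, 84] ⇒ [12, 36, 84, 88]
  FykVI GTTGA/2: at [50, 89, 109] ⇒ [52, 91, 111]
  YnoIV GGTT/2: at [28, 108] ⇒ [30, 110]

All cut coordinates (distinct, sorted): [0, 9, 12, 20, 30, 36, 41, 52, 64, 76, 84, 88, 91, 110, 111]

Fragment lengths:
  0→9: 9 bp
  9→12: 3 bp
  12→20: 8 bp
  20→30: 10 bp
  30→36: 6 bp
  36→41: 5 bp
  41→52: 11 bp
  52→64: 12 bp
  64→76: 12 bp
  76→84: 8 bp
  84→88: 4 bp
  88→91: 3 bp
  91→110: 19 bp
  110→111: 1 bp
  111→0 (wrap): 119-111+0 = 8 bp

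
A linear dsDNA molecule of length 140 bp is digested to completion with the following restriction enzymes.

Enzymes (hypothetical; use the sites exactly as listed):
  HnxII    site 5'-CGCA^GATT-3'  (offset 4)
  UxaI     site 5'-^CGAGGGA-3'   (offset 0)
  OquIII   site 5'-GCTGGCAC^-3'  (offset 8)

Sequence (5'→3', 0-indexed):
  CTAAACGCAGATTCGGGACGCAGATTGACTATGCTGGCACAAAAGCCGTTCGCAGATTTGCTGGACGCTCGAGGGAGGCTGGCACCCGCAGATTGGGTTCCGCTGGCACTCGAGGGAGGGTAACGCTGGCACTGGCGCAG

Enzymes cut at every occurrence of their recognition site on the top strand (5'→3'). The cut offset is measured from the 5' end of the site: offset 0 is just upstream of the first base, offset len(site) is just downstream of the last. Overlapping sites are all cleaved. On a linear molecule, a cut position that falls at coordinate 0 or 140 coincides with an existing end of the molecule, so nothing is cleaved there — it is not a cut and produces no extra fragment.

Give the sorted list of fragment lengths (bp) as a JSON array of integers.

Per-enzyme occurrences:
  HnxII CGCAGATT/4: at [5, 18, 50, 86] ⇒ [9, 22, 54, 90]
  UxaI CGAGGGA/0: at [69, 110] ⇒ [69, 110]
  OquIII GCTGGCAC/8: at [32, 77, 101, 124] ⇒ [40, 85, 109, 132]

Pooled cuts: [9, 22, 40, 54, 69, 85, 90, 109, 110, 132]

Fragment lengths:
  [0,9): 9 bp
  [9,22): 13 bp
  [22,40): 18 bp
  [40,54): 14 bp
  [54,69): 15 bp
  [69,85): 16 bp
  [85,90): 5 bp
  [90,109): 19 bp
  [109,110): 1 bp
  [110,132): 22 bp
  [132,140): 8 bp

[1,5,8,9,13,14,15,16,18,19,22]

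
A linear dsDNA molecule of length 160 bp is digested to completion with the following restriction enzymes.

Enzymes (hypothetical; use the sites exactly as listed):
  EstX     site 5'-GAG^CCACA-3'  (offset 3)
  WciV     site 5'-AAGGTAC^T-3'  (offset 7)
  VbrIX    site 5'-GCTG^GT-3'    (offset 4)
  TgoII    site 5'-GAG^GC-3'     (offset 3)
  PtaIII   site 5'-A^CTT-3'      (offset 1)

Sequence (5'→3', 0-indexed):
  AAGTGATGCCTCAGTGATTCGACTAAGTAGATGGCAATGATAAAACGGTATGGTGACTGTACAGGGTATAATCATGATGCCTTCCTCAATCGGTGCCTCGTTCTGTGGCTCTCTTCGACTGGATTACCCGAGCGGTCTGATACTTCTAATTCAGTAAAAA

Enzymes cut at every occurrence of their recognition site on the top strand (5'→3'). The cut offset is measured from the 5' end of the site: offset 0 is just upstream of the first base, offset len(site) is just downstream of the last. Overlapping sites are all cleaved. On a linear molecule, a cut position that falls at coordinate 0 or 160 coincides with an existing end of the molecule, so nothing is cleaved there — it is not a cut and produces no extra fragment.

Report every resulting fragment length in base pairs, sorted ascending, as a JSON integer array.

Site scan:
  EstX (GAGCCACA, off=3): no sites
  WciV (AAGGTACT, off=7): no sites
  VbrIX (GCTGGT, off=4): no sites
  TgoII (GAGGC, off=3): no sites
  PtaIII (ACTT, off=1): starts [141] → cuts [142]

Pooled cuts: [142]

Fragment lengths:
  [0,142): 142 bp
  [142,160): 18 bp

[18,142]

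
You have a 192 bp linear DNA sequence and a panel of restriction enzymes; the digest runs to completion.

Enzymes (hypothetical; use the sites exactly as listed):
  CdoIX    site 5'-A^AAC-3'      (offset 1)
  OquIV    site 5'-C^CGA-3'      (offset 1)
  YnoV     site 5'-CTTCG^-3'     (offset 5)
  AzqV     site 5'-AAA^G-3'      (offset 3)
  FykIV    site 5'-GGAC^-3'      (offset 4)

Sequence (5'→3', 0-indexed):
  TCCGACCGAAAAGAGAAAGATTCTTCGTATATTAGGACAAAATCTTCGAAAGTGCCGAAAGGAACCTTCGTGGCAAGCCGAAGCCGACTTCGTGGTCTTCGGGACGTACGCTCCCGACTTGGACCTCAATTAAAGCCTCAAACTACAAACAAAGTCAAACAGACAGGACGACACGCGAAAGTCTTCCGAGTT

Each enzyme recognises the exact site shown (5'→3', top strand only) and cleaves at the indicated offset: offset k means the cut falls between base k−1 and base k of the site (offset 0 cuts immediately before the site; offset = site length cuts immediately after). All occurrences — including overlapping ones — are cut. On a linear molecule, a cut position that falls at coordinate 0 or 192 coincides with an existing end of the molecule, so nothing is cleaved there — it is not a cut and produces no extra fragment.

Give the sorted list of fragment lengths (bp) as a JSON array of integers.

[2,3,4,4,4,4,5,6,6,6,6,6,6,6,7,8,8,9,9,9,10,10,10,10,11,11,12]

Scan for sites:
  CdoIX AAAC/1: at [139, 146, 156] ⇒ [140, 147, 157]
  OquIV CCGA/1: at [1, 5, 54, 77, 83, 113, 185] ⇒ [2, 6, 55, 78, 84, 114, 186]
  YnoV CTTCG/5: at [22, 43, 65, 87, 96] ⇒ [27, 48, 70, 92, 101]
  AzqV AAAG/3: at [9, 15, 48, 57, 131, 150, 177] ⇒ [12, 18, 51, 60, 134, 153, 180]
  FykIV GGAC/4: at [34, 101, 120, 165] ⇒ [38, 105, 124, 169]

All cut coordinates (distinct, sorted): [2, 6, 12, 18, 27, 38, 48, 51, 55, 60, 70, 78, 84, 92, 101, 105, 114, 124, 134, 140, 147, 153, 157, 169, 180, 186]

Fragments:
  [0,2): 2 bp
  [2,6): 4 bp
  [6,12): 6 bp
  [12,18): 6 bp
  [18,27): 9 bp
  [27,38): 11 bp
  [38,48): 10 bp
  [48,51): 3 bp
  [51,55): 4 bp
  [55,60): 5 bp
  [60,70): 10 bp
  [70,78): 8 bp
  [78,84): 6 bp
  [84,92): 8 bp
  [92,101): 9 bp
  [101,105): 4 bp
  [105,114): 9 bp
  [114,124): 10 bp
  [124,134): 10 bp
  [134,140): 6 bp
  [140,147): 7 bp
  [147,153): 6 bp
  [153,157): 4 bp
  [157,169): 12 bp
  [169,180): 11 bp
  [180,186): 6 bp
  [186,192): 6 bp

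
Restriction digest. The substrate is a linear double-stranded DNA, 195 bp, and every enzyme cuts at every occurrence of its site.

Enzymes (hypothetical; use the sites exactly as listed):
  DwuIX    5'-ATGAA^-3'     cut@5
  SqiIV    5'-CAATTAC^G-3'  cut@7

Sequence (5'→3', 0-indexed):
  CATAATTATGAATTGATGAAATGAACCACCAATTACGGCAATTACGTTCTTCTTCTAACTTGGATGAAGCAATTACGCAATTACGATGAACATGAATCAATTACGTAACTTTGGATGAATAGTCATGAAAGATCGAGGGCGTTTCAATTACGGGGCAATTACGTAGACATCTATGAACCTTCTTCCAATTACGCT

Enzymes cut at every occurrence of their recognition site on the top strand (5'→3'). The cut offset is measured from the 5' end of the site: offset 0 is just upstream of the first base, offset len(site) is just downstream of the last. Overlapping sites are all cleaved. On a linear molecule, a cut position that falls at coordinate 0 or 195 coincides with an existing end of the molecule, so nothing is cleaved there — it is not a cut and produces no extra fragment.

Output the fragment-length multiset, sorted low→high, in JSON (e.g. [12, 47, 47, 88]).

[3,5,6,6,8,8,8,8,9,10,11,11,12,15,15,15,22,23]

Per-enzyme occurrences:
  DwuIX ATGAA/5: at [7, 15, 20, 63, 85, 91, 114, 124, 172] ⇒ [12, 20, 25, 68, 90, 96, 119, 129, 177]
  SqiIV CAATTACG/7: at [29, 38, 69, 77, 97, 144, 155, 185] ⇒ [36, 45, 76, 84, 104, 151, 162, 192]

Pooled cuts: [12, 20, 25, 36, 45, 68, 76, 84, 90, 96, 104, 119, 129, 151, 162, 177, 192]

Fragment lengths:
  [0,12): 12 bp
  [12,20): 8 bp
  [20,25): 5 bp
  [25,36): 11 bp
  [36,45): 9 bp
  [45,68): 23 bp
  [68,76): 8 bp
  [76,84): 8 bp
  [84,90): 6 bp
  [90,96): 6 bp
  [96,104): 8 bp
  [104,119): 15 bp
  [119,129): 10 bp
  [129,151): 22 bp
  [151,162): 11 bp
  [162,177): 15 bp
  [177,192): 15 bp
  [192,195): 3 bp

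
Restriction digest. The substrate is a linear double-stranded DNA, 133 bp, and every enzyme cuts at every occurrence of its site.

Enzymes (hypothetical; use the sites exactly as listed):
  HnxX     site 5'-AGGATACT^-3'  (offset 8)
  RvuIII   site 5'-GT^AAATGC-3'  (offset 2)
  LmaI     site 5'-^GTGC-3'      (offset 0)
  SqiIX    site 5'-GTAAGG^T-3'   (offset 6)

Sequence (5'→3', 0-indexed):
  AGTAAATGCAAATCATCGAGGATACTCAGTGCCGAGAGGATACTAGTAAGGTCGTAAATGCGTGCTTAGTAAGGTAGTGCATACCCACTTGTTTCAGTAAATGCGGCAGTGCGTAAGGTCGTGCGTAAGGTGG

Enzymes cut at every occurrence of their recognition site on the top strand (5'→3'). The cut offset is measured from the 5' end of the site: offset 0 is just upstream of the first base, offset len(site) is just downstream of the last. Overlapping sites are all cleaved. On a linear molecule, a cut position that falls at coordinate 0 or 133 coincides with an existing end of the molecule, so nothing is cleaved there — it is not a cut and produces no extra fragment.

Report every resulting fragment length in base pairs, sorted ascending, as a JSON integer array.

[2,2,2,3,3,4,6,7,10,10,10,13,16,22,23]

Per-enzyme occurrences:
  HnxX AGGATACT/8: at [18, 36] ⇒ [26, 44]
  RvuIII GTAAATGC/2: at [1, 53, 96] ⇒ [3, 55, 98]
  LmaI GTGC/0: at [28, 61, 76, 108, 120] ⇒ [28, 61, 76, 108, 120]
  SqiIX GTAAGGT/6: at [45, 68, 112, 124] ⇒ [51, 74, 118, 130]

All cut coordinates (distinct, sorted): [3, 26, 28, 44, 51, 55, 61, 74, 76, 98, 108, 118, 120, 130]

Fragments:
  [0,3): 3 bp
  [3,26): 23 bp
  [26,28): 2 bp
  [28,44): 16 bp
  [44,51): 7 bp
  [51,55): 4 bp
  [55,61): 6 bp
  [61,74): 13 bp
  [74,76): 2 bp
  [76,98): 22 bp
  [98,108): 10 bp
  [108,118): 10 bp
  [118,120): 2 bp
  [120,130): 10 bp
  [130,133): 3 bp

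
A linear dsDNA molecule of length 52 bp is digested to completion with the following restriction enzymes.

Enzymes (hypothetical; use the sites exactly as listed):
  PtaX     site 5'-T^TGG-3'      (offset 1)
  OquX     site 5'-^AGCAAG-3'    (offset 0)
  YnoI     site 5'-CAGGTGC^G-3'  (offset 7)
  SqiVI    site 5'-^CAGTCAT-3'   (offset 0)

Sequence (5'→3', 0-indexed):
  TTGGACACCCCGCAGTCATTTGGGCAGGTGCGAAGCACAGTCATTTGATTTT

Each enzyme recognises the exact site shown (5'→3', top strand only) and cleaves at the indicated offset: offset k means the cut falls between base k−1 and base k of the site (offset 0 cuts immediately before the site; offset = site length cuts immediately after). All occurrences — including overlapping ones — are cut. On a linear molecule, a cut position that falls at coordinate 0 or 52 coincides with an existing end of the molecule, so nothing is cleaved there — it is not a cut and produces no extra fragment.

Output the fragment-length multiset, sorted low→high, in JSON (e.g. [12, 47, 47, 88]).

Site scan:
  PtaX TTGG/1: at [0, 19] ⇒ [1, 20]
  OquX (AGCAAG, off=0): no sites
  YnoI CAGGTGCG/7: at [24] ⇒ [31]
  SqiVI CAGTCAT/0: at [12, 37] ⇒ [12, 37]

Pooled cuts: [1, 12, 20, 31, 37]

Fragment lengths:
  [0,1): 1 bp
  [1,12): 11 bp
  [12,20): 8 bp
  [20,31): 11 bp
  [31,37): 6 bp
  [37,52): 15 bp

[1,6,8,11,11,15]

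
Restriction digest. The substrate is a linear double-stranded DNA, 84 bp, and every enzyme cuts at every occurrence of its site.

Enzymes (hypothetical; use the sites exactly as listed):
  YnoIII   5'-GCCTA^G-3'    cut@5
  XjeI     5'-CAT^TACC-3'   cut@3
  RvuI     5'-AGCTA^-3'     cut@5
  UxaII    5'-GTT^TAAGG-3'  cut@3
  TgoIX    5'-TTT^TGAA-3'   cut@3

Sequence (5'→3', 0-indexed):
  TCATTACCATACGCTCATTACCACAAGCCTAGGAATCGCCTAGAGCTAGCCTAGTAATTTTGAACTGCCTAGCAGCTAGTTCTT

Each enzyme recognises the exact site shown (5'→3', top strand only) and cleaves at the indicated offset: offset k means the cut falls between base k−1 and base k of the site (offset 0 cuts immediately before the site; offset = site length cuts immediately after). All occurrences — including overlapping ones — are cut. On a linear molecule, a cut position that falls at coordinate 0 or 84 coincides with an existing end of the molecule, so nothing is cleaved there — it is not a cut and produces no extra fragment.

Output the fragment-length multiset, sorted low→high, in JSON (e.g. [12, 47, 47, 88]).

Per-enzyme occurrences:
  YnoIII (GCCTAG, off=5): starts [26, 37, 48, 66] → cuts [31, 42, 53, 71]
  XjeI (CATTACC, off=3): starts [1, 15] → cuts [4, 18]
  RvuI (AGCTA, off=5): starts [43, 73] → cuts [48, 78]
  UxaII (GTTTAAGG, off=3): no sites
  TgoIX (TTTTGAA, off=3): starts [57] → cuts [60]

Pooled cuts: [4, 18, 31, 42, 48, 53, 60, 71, 78]

Fragments:
  [0,4): 4 bp
  [4,18): 14 bp
  [18,31): 13 bp
  [31,42): 11 bp
  [42,48): 6 bp
  [48,53): 5 bp
  [53,60): 7 bp
  [60,71): 11 bp
  [71,78): 7 bp
  [78,84): 6 bp

[4,5,6,6,7,7,11,11,13,14]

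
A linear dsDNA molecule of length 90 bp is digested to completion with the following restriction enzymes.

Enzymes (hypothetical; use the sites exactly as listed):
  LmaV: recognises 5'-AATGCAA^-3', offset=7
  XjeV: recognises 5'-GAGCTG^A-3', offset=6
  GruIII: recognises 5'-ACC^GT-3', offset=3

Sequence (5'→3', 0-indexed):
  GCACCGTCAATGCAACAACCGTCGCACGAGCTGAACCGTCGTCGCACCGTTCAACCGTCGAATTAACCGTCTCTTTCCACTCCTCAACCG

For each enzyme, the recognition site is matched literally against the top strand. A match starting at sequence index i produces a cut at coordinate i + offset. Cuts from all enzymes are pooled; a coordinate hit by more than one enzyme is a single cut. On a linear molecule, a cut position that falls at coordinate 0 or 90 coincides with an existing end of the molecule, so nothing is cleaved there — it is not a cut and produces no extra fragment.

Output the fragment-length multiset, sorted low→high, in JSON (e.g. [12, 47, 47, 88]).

[4,5,5,8,10,11,12,13,22]

Per-enzyme occurrences:
  LmaV (AATGCAA, off=7): starts [8] → cuts [15]
  XjeV (GAGCTGA, off=6): starts [27] → cuts [33]
  GruIII (ACCGT, off=3): starts [2, 17, 34, 45, 53, 65] → cuts [5, 20, 37, 48, 56, 68]

All cut coordinates (distinct, sorted): [5, 15, 20, 33, 37, 48, 56, 68]

Fragment lengths:
  [0,5): 5 bp
  [5,15): 10 bp
  [15,20): 5 bp
  [20,33): 13 bp
  [33,37): 4 bp
  [37,48): 11 bp
  [48,56): 8 bp
  [56,68): 12 bp
  [68,90): 22 bp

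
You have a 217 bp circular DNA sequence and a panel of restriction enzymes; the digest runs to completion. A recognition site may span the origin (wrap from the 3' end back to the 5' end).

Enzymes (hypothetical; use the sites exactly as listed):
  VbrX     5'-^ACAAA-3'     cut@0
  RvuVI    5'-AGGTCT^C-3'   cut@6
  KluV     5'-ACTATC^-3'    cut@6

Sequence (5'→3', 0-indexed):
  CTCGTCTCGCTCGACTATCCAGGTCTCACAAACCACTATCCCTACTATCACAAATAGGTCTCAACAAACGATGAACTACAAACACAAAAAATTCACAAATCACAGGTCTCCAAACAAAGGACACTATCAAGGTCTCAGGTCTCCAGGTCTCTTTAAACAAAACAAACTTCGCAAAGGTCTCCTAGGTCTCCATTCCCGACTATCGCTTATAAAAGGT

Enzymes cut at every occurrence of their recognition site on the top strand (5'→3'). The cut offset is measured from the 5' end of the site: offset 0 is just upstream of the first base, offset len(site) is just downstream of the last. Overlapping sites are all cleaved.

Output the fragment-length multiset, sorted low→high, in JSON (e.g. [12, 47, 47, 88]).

Per-enzyme occurrences:
  VbrX (ACAAA, off=0): starts [27, 49, 63, 77, 83, 94, 113, 156, 161] → cuts [27, 49, 63, 77, 83, 94, 113, 156, 161]
  RvuVI (AGGTCTC, off=6): starts [20, 55, 103, 129, 136, 144, 174, 183, 213] → cuts [2, 26, 61, 109, 135, 142, 150, 180, 189]
  KluV (ACTATC, off=6): starts [13, 34, 43, 122, 198] → cuts [19, 40, 49, 128, 204]

All cut coordinates (distinct, sorted): [2, 19, 26, 27, 40, 49, 61, 63, 77, 83, 94, 109, 113, 128, 135, 142, 150, 156, 161, 180, 189, 204]

Fragments:
  2→19: 17 bp
  19→26: 7 bp
  26→27: 1 bp
  27→40: 13 bp
  40→49: 9 bp
  49→61: 12 bp
  61→63: 2 bp
  63→77: 14 bp
  77→83: 6 bp
  83→94: 11 bp
  94→109: 15 bp
  109→113: 4 bp
  113→128: 15 bp
  128→135: 7 bp
  135→142: 7 bp
  142→150: 8 bp
  150→156: 6 bp
  156→161: 5 bp
  161→180: 19 bp
  180→189: 9 bp
  189→204: 15 bp
  204→2 (wrap): 217-204+2 = 15 bp

[1,2,4,5,6,6,7,7,7,8,9,9,11,12,13,14,15,15,15,15,17,19]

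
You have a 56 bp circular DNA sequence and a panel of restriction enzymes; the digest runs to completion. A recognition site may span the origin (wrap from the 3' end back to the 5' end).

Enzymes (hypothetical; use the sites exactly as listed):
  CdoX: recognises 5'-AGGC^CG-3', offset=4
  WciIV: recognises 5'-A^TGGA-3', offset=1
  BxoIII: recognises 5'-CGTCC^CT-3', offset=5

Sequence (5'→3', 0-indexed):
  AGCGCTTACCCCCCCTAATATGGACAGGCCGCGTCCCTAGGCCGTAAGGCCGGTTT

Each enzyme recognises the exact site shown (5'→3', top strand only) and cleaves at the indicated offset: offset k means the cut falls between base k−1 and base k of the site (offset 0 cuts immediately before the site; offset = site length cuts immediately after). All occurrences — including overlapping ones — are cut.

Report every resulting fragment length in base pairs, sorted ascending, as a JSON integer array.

Scan for sites:
  CdoX AGGCCG/4: at [25, 38, 46] ⇒ [29, 42, 50]
  WciIV ATGGA/1: at [19] ⇒ [20]
  BxoIII CGTCCCT/5: at [31] ⇒ [36]

Pooled cuts: [20, 29, 36, 42, 50]

Fragment lengths:
  20→29: 9 bp
  29→36: 7 bp
  36→42: 6 bp
  42→50: 8 bp
  50→20 (wrap): 56-50+20 = 26 bp

[6,7,8,9,26]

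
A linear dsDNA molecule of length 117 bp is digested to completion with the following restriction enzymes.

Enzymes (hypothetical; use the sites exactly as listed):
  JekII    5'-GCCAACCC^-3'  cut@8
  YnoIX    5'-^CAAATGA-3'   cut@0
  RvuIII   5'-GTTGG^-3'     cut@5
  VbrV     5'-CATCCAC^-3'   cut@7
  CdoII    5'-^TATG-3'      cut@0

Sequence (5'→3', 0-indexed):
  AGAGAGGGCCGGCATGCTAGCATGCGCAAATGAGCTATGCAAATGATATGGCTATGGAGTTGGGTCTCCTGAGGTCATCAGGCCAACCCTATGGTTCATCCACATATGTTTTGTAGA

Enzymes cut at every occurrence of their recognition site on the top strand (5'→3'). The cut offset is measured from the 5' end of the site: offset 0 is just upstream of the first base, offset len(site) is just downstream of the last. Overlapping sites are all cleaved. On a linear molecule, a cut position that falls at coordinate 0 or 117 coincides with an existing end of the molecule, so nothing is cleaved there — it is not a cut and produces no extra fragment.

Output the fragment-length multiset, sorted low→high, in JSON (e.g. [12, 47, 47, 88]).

Site scan:
  JekII (GCCAACCC, off=8): starts [81] → cuts [89]
  YnoIX (CAAATGA, off=0): starts [26, 39] → cuts [26, 39]
  RvuIII (GTTGG, off=5): starts [58] → cuts [63]
  VbrV (CATCCAC, off=7): starts [96] → cuts [103]
  CdoII (TATG, off=0): starts [35, 46, 52, 89, 104] → cuts [35, 46, 52, 89, 104]

Pooled cuts: [26, 35, 39, 46, 52, 63, 89, 103, 104]

Fragments:
  [0,26): 26 bp
  [26,35): 9 bp
  [35,39): 4 bp
  [39,46): 7 bp
  [46,52): 6 bp
  [52,63): 11 bp
  [63,89): 26 bp
  [89,103): 14 bp
  [103,104): 1 bp
  [104,117): 13 bp

[1,4,6,7,9,11,13,14,26,26]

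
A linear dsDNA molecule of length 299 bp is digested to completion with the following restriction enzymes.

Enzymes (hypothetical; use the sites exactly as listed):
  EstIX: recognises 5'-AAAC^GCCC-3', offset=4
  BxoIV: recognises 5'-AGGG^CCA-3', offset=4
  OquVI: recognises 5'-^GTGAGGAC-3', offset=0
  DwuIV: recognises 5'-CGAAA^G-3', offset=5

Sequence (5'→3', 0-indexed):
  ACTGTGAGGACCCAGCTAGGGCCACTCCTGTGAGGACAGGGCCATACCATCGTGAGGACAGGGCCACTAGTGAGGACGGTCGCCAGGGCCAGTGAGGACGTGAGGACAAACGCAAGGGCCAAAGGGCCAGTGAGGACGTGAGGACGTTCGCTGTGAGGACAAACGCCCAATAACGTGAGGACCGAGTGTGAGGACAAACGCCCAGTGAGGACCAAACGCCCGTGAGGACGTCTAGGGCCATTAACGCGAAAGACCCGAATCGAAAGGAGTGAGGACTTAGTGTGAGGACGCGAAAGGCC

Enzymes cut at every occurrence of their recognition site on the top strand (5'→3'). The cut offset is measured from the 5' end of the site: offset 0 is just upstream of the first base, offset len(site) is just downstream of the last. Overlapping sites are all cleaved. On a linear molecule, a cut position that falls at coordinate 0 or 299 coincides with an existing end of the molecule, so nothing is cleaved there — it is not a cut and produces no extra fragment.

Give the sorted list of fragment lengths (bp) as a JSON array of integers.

Per-enzyme occurrences:
  EstIX AAACGCCC/4: at [160, 195, 213] ⇒ [164, 199, 217]
  BxoIV AGGGCCA/4: at [17, 37, 59, 84, 114, 122, 233] ⇒ [21, 41, 63, 88, 118, 126, 237]
  OquVI GTGAGGAC/0: at [3, 29, 51, 69, 91, 99, 129, 137, 152, 174, 187, 204, 221, 268, 281] ⇒ [3, 29, 51, 69, 91, 99, 129, 137, 152, 174, 187, 204, 221, 268, 281]
  DwuIV CGAAAG/5: at [246, 260, 290] ⇒ [251, 265, 295]

All cut coordinates (distinct, sorted): [3, 21, 29, 41, 51, 63, 69, 88, 91, 99, 118, 126, 129, 137, 152, 164, 174, 187, 199, 204, 217, 221, 237, 251, 265, 268, 281, 295]

Fragments:
  [0,3): 3 bp
  [3,21): 18 bp
  [21,29): 8 bp
  [29,41): 12 bp
  [41,51): 10 bp
  [51,63): 12 bp
  [63,69): 6 bp
  [69,88): 19 bp
  [88,91): 3 bp
  [91,99): 8 bp
  [99,118): 19 bp
  [118,126): 8 bp
  [126,129): 3 bp
  [129,137): 8 bp
  [137,152): 15 bp
  [152,164): 12 bp
  [164,174): 10 bp
  [174,187): 13 bp
  [187,199): 12 bp
  [199,204): 5 bp
  [204,217): 13 bp
  [217,221): 4 bp
  [221,237): 16 bp
  [237,251): 14 bp
  [251,265): 14 bp
  [265,268): 3 bp
  [268,281): 13 bp
  [281,295): 14 bp
  [295,299): 4 bp

[3,3,3,3,4,4,5,6,8,8,8,8,10,10,12,12,12,12,13,13,13,14,14,14,15,16,18,19,19]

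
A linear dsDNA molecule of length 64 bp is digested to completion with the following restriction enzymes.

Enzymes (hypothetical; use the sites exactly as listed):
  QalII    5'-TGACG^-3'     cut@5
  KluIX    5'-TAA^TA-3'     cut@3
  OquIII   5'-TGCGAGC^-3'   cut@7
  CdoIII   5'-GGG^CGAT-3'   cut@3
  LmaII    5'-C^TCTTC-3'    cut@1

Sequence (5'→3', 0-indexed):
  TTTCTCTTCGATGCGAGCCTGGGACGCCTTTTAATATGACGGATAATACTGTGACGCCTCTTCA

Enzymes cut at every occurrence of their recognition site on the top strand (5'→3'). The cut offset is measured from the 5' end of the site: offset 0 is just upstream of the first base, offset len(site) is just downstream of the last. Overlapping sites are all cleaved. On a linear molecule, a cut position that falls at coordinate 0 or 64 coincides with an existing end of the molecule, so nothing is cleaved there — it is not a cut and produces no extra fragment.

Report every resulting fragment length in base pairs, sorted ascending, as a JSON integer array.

Site scan:
  QalII TGACG/5: at [36, 51] ⇒ [41, 56]
  KluIX TAATA/3: at [31, 43] ⇒ [34, 46]
  OquIII TGCGAGC/7: at [11] ⇒ [18]
  CdoIII (GGGCGAT, off=3): no sites
  LmaII CTCTTC/1: at [3, 57] ⇒ [4, 58]

All cut coordinates (distinct, sorted): [4, 18, 34, 41, 46, 56, 58]

Fragment lengths:
  [0,4): 4 bp
  [4,18): 14 bp
  [18,34): 16 bp
  [34,41): 7 bp
  [41,46): 5 bp
  [46,56): 10 bp
  [56,58): 2 bp
  [58,64): 6 bp

[2,4,5,6,7,10,14,16]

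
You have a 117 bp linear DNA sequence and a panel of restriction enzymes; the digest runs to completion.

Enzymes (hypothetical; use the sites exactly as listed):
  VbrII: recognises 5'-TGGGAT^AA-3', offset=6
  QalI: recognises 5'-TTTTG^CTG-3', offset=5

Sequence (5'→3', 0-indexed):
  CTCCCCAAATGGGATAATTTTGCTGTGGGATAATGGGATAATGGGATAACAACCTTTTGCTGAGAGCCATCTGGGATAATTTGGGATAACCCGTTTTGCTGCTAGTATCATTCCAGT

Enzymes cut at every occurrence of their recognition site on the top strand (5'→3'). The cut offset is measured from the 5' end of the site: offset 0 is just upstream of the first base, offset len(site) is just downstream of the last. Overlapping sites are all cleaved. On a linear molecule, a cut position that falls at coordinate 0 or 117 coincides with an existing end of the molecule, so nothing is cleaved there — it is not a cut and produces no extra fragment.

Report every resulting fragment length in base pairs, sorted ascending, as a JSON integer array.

Site scan:
  VbrII (TGGGATAA, off=6): starts [9, 25, 33, 41, 71, 81] → cuts [15, 31, 39, 47, 77, 87]
  QalI (TTTTGCTG, off=5): starts [17, 54, 93] → cuts [22, 59, 98]

All cut coordinates (distinct, sorted): [15, 22, 31, 39, 47, 59, 77, 87, 98]

Fragment lengths:
  [0,15): 15 bp
  [15,22): 7 bp
  [22,31): 9 bp
  [31,39): 8 bp
  [39,47): 8 bp
  [47,59): 12 bp
  [59,77): 18 bp
  [77,87): 10 bp
  [87,98): 11 bp
  [98,117): 19 bp

[7,8,8,9,10,11,12,15,18,19]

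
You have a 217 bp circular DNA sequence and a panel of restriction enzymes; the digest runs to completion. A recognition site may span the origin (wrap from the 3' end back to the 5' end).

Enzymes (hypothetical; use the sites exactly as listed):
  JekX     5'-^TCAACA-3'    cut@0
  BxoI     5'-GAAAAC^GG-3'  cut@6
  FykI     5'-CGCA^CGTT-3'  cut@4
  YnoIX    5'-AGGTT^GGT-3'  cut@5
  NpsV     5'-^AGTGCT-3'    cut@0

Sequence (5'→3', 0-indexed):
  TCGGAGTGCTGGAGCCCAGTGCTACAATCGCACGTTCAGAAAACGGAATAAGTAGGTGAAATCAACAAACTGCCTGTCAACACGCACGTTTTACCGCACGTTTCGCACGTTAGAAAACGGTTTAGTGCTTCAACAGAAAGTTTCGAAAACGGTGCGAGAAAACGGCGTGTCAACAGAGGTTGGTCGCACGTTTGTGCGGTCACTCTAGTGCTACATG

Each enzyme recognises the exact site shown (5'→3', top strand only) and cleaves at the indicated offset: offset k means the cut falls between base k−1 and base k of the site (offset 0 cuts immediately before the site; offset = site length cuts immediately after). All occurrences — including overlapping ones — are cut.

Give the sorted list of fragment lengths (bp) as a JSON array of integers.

[5,6,6,7,9,10,11,12,12,12,13,13,15,15,15,17,18,21]

Per-enzyme occurrences:
  JekX TCAACA/0: at [61, 76, 129, 169] ⇒ [61, 76, 129, 169]
  BxoI GAAAACGG/6: at [38, 112, 144, 157] ⇒ [44, 118, 150, 163]
  FykI CGCACGTT/4: at [28, 82, 94, 103, 184] ⇒ [32, 86, 98, 107, 188]
  YnoIX AGGTTGGT/5: at [176] ⇒ [181]
  NpsV AGTGCT/0: at [4, 17, 123, 206] ⇒ [4, 17, 123, 206]

All cut coordinates (distinct, sorted): [4, 17, 32, 44, 61, 76, 86, 98, 107, 118, 123, 129, 150, 163, 169, 181, 188, 206]

Fragment lengths:
  4→17: 13 bp
  17→32: 15 bp
  32→44: 12 bp
  44→61: 17 bp
  61→76: 15 bp
  76→86: 10 bp
  86→98: 12 bp
  98→107: 9 bp
  107→118: 11 bp
  118→123: 5 bp
  123→129: 6 bp
  129→150: 21 bp
  150→163: 13 bp
  163→169: 6 bp
  169→181: 12 bp
  181→188: 7 bp
  188→206: 18 bp
  206→4 (wrap): 217-206+4 = 15 bp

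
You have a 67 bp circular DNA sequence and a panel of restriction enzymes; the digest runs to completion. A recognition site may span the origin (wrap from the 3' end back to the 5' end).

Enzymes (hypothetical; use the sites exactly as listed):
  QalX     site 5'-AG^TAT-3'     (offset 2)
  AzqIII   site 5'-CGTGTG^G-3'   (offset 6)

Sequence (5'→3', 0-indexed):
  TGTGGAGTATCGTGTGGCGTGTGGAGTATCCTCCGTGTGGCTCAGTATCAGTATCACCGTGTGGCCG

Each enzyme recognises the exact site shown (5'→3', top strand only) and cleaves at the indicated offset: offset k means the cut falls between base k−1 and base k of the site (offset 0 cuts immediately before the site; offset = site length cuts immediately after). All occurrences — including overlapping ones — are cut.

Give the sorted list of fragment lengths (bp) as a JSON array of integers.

Per-enzyme occurrences:
  QalX (AGTAT, off=2): starts [5, 24, 43, 49] → cuts [7, 26, 45, 51]
  AzqIII (CGTGTGG, off=6): starts [10, 17, 33, 57, 65] → cuts [4, 16, 23, 39, 63]

All cut coordinates (distinct, sorted): [4, 7, 16, 23, 26, 39, 45, 51, 63]

Fragment lengths:
  4→7: 3 bp
  7→16: 9 bp
  16→23: 7 bp
  23→26: 3 bp
  26→39: 13 bp
  39→45: 6 bp
  45→51: 6 bp
  51→63: 12 bp
  63→4 (wrap): 67-63+4 = 8 bp

[3,3,6,6,7,8,9,12,13]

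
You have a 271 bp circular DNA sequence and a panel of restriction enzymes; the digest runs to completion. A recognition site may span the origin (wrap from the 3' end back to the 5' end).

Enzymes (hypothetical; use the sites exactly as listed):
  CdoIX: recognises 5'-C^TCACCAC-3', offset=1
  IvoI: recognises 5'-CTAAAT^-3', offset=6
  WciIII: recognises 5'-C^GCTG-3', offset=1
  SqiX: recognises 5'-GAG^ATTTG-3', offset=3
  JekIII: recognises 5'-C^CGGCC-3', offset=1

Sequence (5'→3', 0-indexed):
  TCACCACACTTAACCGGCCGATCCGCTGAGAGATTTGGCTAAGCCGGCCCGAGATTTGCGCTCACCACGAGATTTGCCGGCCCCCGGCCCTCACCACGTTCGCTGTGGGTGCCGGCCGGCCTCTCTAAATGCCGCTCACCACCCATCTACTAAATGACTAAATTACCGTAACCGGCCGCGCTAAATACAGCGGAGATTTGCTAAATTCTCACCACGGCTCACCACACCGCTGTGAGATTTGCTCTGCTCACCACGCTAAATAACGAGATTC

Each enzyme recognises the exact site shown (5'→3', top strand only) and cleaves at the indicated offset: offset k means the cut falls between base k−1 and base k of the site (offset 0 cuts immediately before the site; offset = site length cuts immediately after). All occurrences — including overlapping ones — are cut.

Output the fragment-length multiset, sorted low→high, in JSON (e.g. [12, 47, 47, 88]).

Scan for sites:
  CdoIX (CTCACCAC, off=1): starts [60, 89, 134, 207, 217, 246, 270] → cuts [0, 61, 90, 135, 208, 218, 247]
  IvoI (CTAAAT, off=6): starts [124, 149, 157, 180, 200, 255] → cuts [130, 155, 163, 186, 206, 261]
  WciIII (CGCTG, off=1): starts [23, 100, 227] → cuts [24, 101, 228]
  SqiX (GAGATTTG, off=3): starts [29, 50, 68, 192, 233] → cuts [32, 53, 71, 195, 236]
  JekIII (CCGGCC, off=1): starts [13, 43, 76, 83, 111, 115, 171] → cuts [14, 44, 77, 84, 112, 116, 172]

All cut coordinates (distinct, sorted): [0, 14, 24, 32, 44, 53, 61, 71, 77, 84, 90, 101, 112, 116, 130, 135, 155, 163, 172, 186, 195, 206, 208, 218, 228, 236, 247, 261]

Fragment lengths:
  0→14: 14 bp
  14→24: 10 bp
  24→32: 8 bp
  32→44: 12 bp
  44→53: 9 bp
  53→61: 8 bp
  61→71: 10 bp
  71→77: 6 bp
  77→84: 7 bp
  84→90: 6 bp
  90→101: 11 bp
  101→112: 11 bp
  112→116: 4 bp
  116→130: 14 bp
  130→135: 5 bp
  135→155: 20 bp
  155→163: 8 bp
  163→172: 9 bp
  172→186: 14 bp
  186→195: 9 bp
  195→206: 11 bp
  206→208: 2 bp
  208→218: 10 bp
  218→228: 10 bp
  228→236: 8 bp
  236→247: 11 bp
  247→261: 14 bp
  261→0 (wrap): 271-261+0 = 10 bp

[2,4,5,6,6,7,8,8,8,8,9,9,9,10,10,10,10,10,11,11,11,11,12,14,14,14,14,20]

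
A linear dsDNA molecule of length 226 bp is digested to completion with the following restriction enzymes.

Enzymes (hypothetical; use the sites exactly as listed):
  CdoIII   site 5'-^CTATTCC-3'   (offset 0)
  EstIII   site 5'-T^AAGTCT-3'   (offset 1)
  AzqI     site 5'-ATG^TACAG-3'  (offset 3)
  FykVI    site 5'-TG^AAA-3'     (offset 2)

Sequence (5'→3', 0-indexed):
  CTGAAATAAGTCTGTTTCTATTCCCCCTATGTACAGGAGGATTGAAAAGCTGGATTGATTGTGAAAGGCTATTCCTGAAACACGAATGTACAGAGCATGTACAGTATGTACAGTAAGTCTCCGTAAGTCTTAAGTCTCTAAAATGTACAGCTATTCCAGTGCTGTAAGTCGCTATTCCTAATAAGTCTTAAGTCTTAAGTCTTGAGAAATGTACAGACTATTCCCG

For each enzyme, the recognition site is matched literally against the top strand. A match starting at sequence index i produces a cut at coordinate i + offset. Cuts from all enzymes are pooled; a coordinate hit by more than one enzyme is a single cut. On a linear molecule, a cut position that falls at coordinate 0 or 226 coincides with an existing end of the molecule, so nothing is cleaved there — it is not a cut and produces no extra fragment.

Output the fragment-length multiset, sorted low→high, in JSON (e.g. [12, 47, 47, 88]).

Scan for sites:
  CdoIII CTATTCC/0: at [17, 68, 150, 171, 217] ⇒ [17, 68, 150, 171, 217]
  EstIII TAAGTCT/1: at [6, 113, 123, 130, 181, 188, 195] ⇒ [7, 114, 124, 131, 182, 189, 196]
  AzqI ATGTACAG/3: at [28, 85, 96, 105, 142, 208] ⇒ [31, 88, 99, 108, 145, 211]
  FykVI TGAAA/2: at [1, 42, 61, 75] ⇒ [3, 44, 63, 77]

All cut coordinates (distinct, sorted): [3, 7, 17, 31, 44, 63, 68, 77, 88, 99, 108, 114, 124, 131, 145, 150, 171, 182, 189, 196, 211, 217]

Fragment lengths:
  [0,3): 3 bp
  [3,7): 4 bp
  [7,17): 10 bp
  [17,31): 14 bp
  [31,44): 13 bp
  [44,63): 19 bp
  [63,68): 5 bp
  [68,77): 9 bp
  [77,88): 11 bp
  [88,99): 11 bp
  [99,108): 9 bp
  [108,114): 6 bp
  [114,124): 10 bp
  [124,131): 7 bp
  [131,145): 14 bp
  [145,150): 5 bp
  [150,171): 21 bp
  [171,182): 11 bp
  [182,189): 7 bp
  [189,196): 7 bp
  [196,211): 15 bp
  [211,217): 6 bp
  [217,226): 9 bp

[3,4,5,5,6,6,7,7,7,9,9,9,10,10,11,11,11,13,14,14,15,19,21]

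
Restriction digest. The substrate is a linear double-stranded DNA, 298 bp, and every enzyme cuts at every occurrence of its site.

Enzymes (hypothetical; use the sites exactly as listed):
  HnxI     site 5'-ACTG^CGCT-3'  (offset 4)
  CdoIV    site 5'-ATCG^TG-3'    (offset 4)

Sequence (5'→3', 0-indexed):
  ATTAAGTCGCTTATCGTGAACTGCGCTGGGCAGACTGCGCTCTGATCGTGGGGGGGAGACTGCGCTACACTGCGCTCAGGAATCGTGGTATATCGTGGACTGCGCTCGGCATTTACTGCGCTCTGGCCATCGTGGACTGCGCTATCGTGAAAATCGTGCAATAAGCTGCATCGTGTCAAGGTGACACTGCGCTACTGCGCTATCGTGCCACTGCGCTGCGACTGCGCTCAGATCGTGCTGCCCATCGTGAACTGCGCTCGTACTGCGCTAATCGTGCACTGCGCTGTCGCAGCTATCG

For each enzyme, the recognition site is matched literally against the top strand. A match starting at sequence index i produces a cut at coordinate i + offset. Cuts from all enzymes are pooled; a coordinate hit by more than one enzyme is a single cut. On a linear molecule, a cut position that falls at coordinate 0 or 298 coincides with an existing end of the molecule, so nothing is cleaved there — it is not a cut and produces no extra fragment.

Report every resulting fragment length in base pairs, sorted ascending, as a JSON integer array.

[7,7,7,7,7,8,8,8,8,9,9,10,10,11,11,11,11,12,13,14,14,14,16,16,16,17,17]

Per-enzyme occurrences:
  HnxI (ACTGCGCT, off=4): starts [19, 33, 58, 68, 98, 114, 135, 185, 193, 209, 220, 250, 261, 277] → cuts [23, 37, 62, 72, 102, 118, 139, 189, 197, 213, 224, 254, 265, 281]
  CdoIV (ATCGTG, off=4): starts [12, 44, 81, 91, 128, 143, 152, 169, 201, 231, 243, 270] → cuts [16, 48, 85, 95, 132, 147, 156, 173, 205, 235, 247, 274]

All cut coordinates (distinct, sorted): [16, 23, 37, 48, 62, 72, 85, 95, 102, 118, 132, 139, 147, 156, 173, 189, 197, 205, 213, 224, 235, 247, 254, 265, 274, 281]

Fragment lengths:
  [0,16): 16 bp
  [16,23): 7 bp
  [23,37): 14 bp
  [37,48): 11 bp
  [48,62): 14 bp
  [62,72): 10 bp
  [72,85): 13 bp
  [85,95): 10 bp
  [95,102): 7 bp
  [102,118): 16 bp
  [118,132): 14 bp
  [132,139): 7 bp
  [139,147): 8 bp
  [147,156): 9 bp
  [156,173): 17 bp
  [173,189): 16 bp
  [189,197): 8 bp
  [197,205): 8 bp
  [205,213): 8 bp
  [213,224): 11 bp
  [224,235): 11 bp
  [235,247): 12 bp
  [247,254): 7 bp
  [254,265): 11 bp
  [265,274): 9 bp
  [274,281): 7 bp
  [281,298): 17 bp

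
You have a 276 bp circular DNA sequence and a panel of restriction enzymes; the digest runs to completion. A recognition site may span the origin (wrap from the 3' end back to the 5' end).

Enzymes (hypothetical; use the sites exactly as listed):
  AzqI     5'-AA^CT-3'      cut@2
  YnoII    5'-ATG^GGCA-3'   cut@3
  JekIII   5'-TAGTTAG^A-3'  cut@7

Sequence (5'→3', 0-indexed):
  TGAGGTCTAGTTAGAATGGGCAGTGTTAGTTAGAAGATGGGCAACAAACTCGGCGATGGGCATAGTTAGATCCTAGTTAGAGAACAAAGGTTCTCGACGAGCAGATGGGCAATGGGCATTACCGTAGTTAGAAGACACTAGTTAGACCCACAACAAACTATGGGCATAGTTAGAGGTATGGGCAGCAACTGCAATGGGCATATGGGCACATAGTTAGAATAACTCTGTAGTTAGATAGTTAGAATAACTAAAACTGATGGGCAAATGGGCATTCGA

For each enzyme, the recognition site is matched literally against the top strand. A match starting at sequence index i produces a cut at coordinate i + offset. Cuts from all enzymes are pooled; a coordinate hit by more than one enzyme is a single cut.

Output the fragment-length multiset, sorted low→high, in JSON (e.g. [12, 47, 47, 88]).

Per-enzyme occurrences:
  AzqI (AACT, off=2): starts [46, 155, 186, 220, 245, 251] → cuts [48, 157, 188, 222, 247, 253]
  YnoII (ATGGGCA, off=3): starts [15, 36, 55, 104, 111, 159, 177, 193, 201, 256, 264] → cuts [18, 39, 58, 107, 114, 162, 180, 196, 204, 259, 267]
  JekIII (TAGTTAGA, off=7): starts [7, 26, 62, 73, 124, 138, 166, 210, 227, 235] → cuts [14, 33, 69, 80, 131, 145, 173, 217, 234, 242]

All cut coordinates (distinct, sorted): [14, 18, 33, 39, 48, 58, 69, 80, 107, 114, 131, 145, 157, 162, 173, 180, 188, 196, 204, 217, 222, 234, 242, 247, 253, 259, 267]

Fragment lengths:
  14→18: 4 bp
  18→33: 15 bp
  33→39: 6 bp
  39→48: 9 bp
  48→58: 10 bp
  58→69: 11 bp
  69→80: 11 bp
  80→107: 27 bp
  107→114: 7 bp
  114→131: 17 bp
  131→145: 14 bp
  145→157: 12 bp
  157→162: 5 bp
  162→173: 11 bp
  173→180: 7 bp
  180→188: 8 bp
  188→196: 8 bp
  196→204: 8 bp
  204→217: 13 bp
  217→222: 5 bp
  222→234: 12 bp
  234→242: 8 bp
  242→247: 5 bp
  247→253: 6 bp
  253→259: 6 bp
  259→267: 8 bp
  267→14 (wrap): 276-267+14 = 23 bp

[4,5,5,5,6,6,6,7,7,8,8,8,8,8,9,10,11,11,11,12,12,13,14,15,17,23,27]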